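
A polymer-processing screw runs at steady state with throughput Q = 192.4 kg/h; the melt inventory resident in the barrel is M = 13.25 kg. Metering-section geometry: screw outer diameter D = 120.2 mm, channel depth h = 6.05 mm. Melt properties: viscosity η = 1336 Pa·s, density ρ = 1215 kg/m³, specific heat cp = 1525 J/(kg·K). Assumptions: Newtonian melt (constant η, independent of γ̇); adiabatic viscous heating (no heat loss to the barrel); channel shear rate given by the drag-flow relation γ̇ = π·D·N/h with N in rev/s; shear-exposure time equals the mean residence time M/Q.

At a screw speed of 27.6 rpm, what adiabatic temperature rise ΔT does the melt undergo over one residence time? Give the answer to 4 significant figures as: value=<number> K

value=147.4 K

Q_s = Q / 3600 = 192.4 / 3600 = 0.0534444 kg/s
t_res = M / Q_s = 13.25 ÷ 0.0534444 = 247.921 s
D = 120.2 mm = 0.1202 m;  h = 6.05 mm = 0.00605 m;  N = 27.6 rpm / 60 = 0.46 rev/s
Shear rate: γ̇ = πDN/h = π·0.1202·0.46/0.00605 = 28.7116 s⁻¹
ΔT = η·γ̇²·t_res/(ρ·cp) = [1336 × 28.7116² × 247.921] / [1215 × 1525] = 147.363 K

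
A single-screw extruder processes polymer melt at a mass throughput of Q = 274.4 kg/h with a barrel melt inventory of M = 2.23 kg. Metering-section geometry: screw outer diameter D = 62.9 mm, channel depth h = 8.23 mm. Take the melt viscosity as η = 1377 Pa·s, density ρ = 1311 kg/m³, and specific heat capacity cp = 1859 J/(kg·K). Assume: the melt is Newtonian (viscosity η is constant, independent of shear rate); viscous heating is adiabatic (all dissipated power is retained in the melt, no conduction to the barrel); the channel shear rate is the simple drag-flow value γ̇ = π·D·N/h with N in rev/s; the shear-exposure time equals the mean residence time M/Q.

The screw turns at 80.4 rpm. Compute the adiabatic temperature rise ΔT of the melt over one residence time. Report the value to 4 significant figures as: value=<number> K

value=17.11 K

Throughput in SI: Q_s = 274.4 kg/h ÷ 3600 s/h = 0.0762222 kg/s
t_res = M / Q_s = 2.23 ÷ 0.0762222 = 29.2566 s
D = 62.9 mm = 0.0629 m;  h = 8.23 mm = 0.00823 m;  N = 80.4 rpm / 60 = 1.34 rev/s
γ̇ = π·D·N / h = π · 0.0629 · 1.34 / 0.00823 = 32.174 s⁻¹
Adiabatic rise: ΔT = η γ̇² t_res / (ρ cp) = 1377·(32.174)²·29.2566 / (1311·1859) = 17.1114 K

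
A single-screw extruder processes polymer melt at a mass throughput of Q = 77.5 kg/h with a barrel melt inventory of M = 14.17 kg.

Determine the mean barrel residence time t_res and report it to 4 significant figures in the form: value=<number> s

value=658.2 s

Q_s = Q / 3600 = 77.5 / 3600 = 0.0215278 kg/s
t_res = M / Q_s = 14.17 ÷ 0.0215278 = 658.219 s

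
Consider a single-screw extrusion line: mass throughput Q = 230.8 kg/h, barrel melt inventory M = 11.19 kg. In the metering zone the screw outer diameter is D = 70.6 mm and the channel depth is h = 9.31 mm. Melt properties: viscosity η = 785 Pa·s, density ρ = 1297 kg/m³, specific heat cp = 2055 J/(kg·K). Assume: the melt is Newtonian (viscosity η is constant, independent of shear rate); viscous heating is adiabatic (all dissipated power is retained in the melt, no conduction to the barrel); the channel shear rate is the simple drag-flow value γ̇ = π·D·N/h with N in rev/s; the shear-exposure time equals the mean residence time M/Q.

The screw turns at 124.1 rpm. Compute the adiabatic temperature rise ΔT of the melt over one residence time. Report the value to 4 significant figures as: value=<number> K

value=124.8 K

Throughput in SI: Q_s = 230.8 kg/h ÷ 3600 s/h = 0.0641111 kg/s
Mean residence time: t_res = M/Q_s = 11.19 kg / 0.0641111 kg/s = 174.541 s
Convert to SI: D = 0.0706 m, h = 0.00931 m, N = 124.1/60 = 2.06833 rev/s
γ̇ = π·D·N / h = π · 0.0706 · 2.06833 / 0.00931 = 49.2749 s⁻¹
ΔT = η·γ̇²·t_res / (ρ·cp) = 785 · (49.2749)² · 174.541 / (1297 · 2055) = 124.815 K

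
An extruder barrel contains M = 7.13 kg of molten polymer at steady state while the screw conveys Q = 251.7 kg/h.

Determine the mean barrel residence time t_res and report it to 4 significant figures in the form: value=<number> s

value=102.0 s

Q_s = Q / 3600 = 251.7 / 3600 = 0.0699167 kg/s
t_res = M / Q_s = 7.13 ÷ 0.0699167 = 101.979 s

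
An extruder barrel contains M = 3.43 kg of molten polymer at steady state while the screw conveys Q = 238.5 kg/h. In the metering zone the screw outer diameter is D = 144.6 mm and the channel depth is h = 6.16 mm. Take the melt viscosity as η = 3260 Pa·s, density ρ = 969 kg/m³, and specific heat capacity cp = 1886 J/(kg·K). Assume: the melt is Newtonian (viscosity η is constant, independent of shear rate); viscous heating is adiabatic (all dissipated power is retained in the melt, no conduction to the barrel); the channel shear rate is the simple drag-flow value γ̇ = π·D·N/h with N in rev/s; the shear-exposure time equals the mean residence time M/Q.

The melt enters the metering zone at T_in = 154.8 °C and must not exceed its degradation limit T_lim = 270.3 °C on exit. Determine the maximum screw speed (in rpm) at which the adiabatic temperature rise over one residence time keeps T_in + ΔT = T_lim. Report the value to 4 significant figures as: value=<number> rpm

Throughput in SI: Q_s = 238.5 kg/h ÷ 3600 s/h = 0.06625 kg/s
Mean residence time: t_res = M/Q_s = 3.43 kg / 0.06625 kg/s = 51.7736 s
D = 144.6 mm = 0.1446 m;  h = 6.16 mm = 0.00616 m
ΔT_a = T_lim − T_in = 270.3 − 154.8 = 115.5 K
γ̇_max² = ΔT_a·ρ·cp/(η·t_res) = 115.5·969·1886/(3260·51.7736) = 1250.61 s⁻²
γ̇_max = sqrt(1250.61) = 35.364 s⁻¹
N_max = γ̇_max h / (πD) = 35.364·0.00616/(π·0.1446) = 0.479538 rev/s → ×60 = 28.7723 rpm

value=28.77 rpm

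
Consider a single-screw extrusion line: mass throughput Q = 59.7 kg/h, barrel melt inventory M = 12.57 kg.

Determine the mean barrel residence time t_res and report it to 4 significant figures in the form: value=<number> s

Q_s = Q / 3600 = 59.7 / 3600 = 0.0165833 kg/s
Mean residence time: t_res = M/Q_s = 12.57 kg / 0.0165833 kg/s = 757.99 s

value=758.0 s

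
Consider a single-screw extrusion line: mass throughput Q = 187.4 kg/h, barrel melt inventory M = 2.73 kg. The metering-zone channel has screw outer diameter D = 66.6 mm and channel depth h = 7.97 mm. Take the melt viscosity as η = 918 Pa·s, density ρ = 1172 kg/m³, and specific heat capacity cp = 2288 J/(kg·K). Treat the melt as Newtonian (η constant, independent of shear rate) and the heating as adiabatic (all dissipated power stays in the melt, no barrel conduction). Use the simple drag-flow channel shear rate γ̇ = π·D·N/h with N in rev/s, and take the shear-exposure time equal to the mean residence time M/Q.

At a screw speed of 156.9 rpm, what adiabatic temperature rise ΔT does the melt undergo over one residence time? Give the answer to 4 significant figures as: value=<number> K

value=84.61 K

Convert throughput: Q = 187.4 kg/h = 187.4/3600 = 0.0520556 kg/s
Mean residence time: t_res = M/Q_s = 2.73 kg / 0.0520556 kg/s = 52.444 s
Geometry in metres: D = 66.6 mm → 0.0666 m, h = 7.97 mm → 0.00797 m; screw speed N = 156.9 rpm = 2.615 rev/s
γ̇ = π D N / h = (π)(0.0666)(2.615) / 0.00797 = 68.6495 s⁻¹
Adiabatic rise: ΔT = η γ̇² t_res / (ρ cp) = 918·(68.6495)²·52.444 / (1172·2288) = 84.6115 K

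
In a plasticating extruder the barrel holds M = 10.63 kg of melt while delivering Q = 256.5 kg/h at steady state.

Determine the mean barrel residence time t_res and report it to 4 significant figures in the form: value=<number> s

value=149.2 s

Throughput in SI: Q_s = 256.5 kg/h ÷ 3600 s/h = 0.07125 kg/s
Mean residence time: t_res = M/Q_s = 10.63 kg / 0.07125 kg/s = 149.193 s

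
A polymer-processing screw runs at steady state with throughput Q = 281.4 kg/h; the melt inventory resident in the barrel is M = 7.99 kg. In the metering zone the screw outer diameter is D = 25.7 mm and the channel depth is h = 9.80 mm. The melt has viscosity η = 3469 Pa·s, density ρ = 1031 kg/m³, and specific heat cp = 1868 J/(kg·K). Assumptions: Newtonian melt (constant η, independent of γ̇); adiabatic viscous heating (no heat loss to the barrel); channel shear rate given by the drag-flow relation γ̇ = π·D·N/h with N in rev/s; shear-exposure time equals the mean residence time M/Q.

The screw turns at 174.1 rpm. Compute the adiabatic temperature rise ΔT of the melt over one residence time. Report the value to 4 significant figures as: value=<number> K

Throughput in SI: Q_s = 281.4 kg/h ÷ 3600 s/h = 0.0781667 kg/s
t_res = M / Q_s = 7.99 / 0.0781667 = 102.217 s
Convert to SI: D = 0.0257 m, h = 0.0098 m, N = 174.1/60 = 2.90167 rev/s
Shear rate: γ̇ = πDN/h = π·0.0257·2.90167/0.0098 = 23.9059 s⁻¹
ΔT = η·γ̇²·t_res / (ρ·cp) = 3469 · (23.9059)² · 102.217 / (1031 · 1868) = 105.221 K

value=105.2 K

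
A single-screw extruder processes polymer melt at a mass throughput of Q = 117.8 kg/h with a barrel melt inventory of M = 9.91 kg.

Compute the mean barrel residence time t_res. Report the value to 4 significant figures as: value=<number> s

value=302.9 s

Convert throughput: Q = 117.8 kg/h = 117.8/3600 = 0.0327222 kg/s
Mean residence time: t_res = M/Q_s = 9.91 kg / 0.0327222 kg/s = 302.852 s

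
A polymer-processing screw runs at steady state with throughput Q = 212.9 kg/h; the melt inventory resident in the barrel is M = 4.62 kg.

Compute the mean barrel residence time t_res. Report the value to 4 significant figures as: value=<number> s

Throughput in SI: Q_s = 212.9 kg/h ÷ 3600 s/h = 0.0591389 kg/s
Mean residence time: t_res = M/Q_s = 4.62 kg / 0.0591389 kg/s = 78.1212 s

value=78.12 s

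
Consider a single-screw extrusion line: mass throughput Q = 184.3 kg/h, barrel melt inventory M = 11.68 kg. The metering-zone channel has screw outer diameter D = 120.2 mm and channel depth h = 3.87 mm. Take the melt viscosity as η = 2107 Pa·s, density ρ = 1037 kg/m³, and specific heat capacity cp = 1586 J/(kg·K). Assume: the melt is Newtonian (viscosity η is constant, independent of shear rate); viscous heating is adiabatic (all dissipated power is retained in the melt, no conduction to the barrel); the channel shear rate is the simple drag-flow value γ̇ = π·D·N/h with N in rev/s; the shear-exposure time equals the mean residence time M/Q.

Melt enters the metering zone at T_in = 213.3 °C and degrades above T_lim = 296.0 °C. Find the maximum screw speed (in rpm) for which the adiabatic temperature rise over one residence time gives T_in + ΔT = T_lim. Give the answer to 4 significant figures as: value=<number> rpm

Convert throughput: Q = 184.3 kg/h = 184.3/3600 = 0.0511944 kg/s
Mean residence time: t_res = M/Q_s = 11.68 kg / 0.0511944 kg/s = 228.15 s
D = 120.2 mm = 0.1202 m;  h = 3.87 mm = 0.00387 m
ΔT_a = T_lim − T_in = 296.0 − 213.3 = 82.7 K
γ̇_max² = ΔT_a·ρ·cp / (η·t_res) = [82.7 × 1037 × 1586] / [2107 × 228.15] = 282.946 s⁻²
γ̇_max = sqrt(282.946) = 16.821 s⁻¹
N_max = γ̇_max·h / (π·D) = 16.821 · 0.00387 / (π · 0.1202) = 0.172388 rev/s = 10.3433 rpm

value=10.34 rpm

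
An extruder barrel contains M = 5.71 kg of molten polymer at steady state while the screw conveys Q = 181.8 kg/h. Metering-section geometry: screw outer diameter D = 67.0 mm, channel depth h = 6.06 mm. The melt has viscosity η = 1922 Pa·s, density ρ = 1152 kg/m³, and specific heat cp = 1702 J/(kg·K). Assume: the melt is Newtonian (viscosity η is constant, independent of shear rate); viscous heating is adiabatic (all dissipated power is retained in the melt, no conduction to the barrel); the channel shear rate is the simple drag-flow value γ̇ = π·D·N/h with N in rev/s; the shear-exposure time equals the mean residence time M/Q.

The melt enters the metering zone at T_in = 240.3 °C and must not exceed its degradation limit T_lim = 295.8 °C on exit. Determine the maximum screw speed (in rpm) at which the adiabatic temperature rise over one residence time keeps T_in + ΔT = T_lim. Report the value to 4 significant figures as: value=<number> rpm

Q_s = Q / 3600 = 181.8 / 3600 = 0.0505 kg/s
Mean residence time: t_res = M/Q_s = 5.71 kg / 0.0505 kg/s = 113.069 s
Geometry in SI: D = 67.0 mm → 0.067 m, h = 6.06 mm → 0.00606 m
ΔT_a = T_lim − T_in = 295.8 − 240.3 = 55.5 K
γ̇_max² = ΔT_a·ρ·cp / (η·t_res) = [55.5 × 1152 × 1702] / [1922 × 113.069] = 500.734 s⁻²
γ̇_max = sqrt(500.734) = 22.3771 s⁻¹
N_max = γ̇_max·h / (π·D) = 22.3771 · 0.00606 / (π · 0.067) = 0.644246 rev/s = 38.6547 rpm

value=38.65 rpm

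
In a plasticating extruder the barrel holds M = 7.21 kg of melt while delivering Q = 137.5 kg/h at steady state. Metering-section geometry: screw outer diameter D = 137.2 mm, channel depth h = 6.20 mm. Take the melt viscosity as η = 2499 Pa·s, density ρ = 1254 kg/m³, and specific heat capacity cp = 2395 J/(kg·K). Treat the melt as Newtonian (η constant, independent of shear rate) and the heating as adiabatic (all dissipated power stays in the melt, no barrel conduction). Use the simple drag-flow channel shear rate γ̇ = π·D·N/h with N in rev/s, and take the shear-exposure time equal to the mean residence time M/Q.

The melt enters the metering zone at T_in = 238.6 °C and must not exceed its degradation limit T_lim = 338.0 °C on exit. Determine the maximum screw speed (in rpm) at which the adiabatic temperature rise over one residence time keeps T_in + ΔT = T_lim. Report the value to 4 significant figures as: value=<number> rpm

value=21.71 rpm

Q_s = Q / 3600 = 137.5 / 3600 = 0.0381944 kg/s
t_res = M / Q_s = 7.21 / 0.0381944 = 188.771 s
D = 137.2 mm = 0.1372 m;  h = 6.20 mm = 0.0062 m
ΔT_a = T_lim − T_in = 338.0 − 238.6 = 99.4 K
Invert ΔT = ηγ̇²t_res/(ρcp) for γ̇: γ̇_max² = ΔT_a ρ cp / (η t_res) = 99.4·1254·2395 / (2499·188.771) = 632.832 s⁻²
γ̇_max = √632.832 = 25.1561 s⁻¹
N_max = γ̇_max h / (πD) = 25.1561·0.0062/(π·0.1372) = 0.361853 rev/s → ×60 = 21.7112 rpm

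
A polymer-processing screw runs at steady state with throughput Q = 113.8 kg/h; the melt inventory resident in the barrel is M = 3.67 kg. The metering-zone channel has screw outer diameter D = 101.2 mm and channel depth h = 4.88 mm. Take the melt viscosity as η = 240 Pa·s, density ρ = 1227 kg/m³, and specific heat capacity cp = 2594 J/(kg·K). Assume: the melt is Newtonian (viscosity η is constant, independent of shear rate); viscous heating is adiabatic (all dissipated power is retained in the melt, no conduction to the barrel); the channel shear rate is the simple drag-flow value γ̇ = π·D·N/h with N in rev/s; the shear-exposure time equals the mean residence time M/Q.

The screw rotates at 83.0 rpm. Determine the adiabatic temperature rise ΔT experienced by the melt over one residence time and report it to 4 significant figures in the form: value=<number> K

Q_s = Q / 3600 = 113.8 / 3600 = 0.0316111 kg/s
Mean residence time: t_res = M/Q_s = 3.67 kg / 0.0316111 kg/s = 116.098 s
D = 101.2 mm = 0.1012 m;  h = 4.88 mm = 0.00488 m;  N = 83.0 rpm / 60 = 1.38333 rev/s
γ̇ = π D N / h = (π)(0.1012)(1.38333) / 0.00488 = 90.1234 s⁻¹
Adiabatic rise: ΔT = η γ̇² t_res / (ρ cp) = 240·(90.1234)²·116.098 / (1227·2594) = 71.1046 K

value=71.10 K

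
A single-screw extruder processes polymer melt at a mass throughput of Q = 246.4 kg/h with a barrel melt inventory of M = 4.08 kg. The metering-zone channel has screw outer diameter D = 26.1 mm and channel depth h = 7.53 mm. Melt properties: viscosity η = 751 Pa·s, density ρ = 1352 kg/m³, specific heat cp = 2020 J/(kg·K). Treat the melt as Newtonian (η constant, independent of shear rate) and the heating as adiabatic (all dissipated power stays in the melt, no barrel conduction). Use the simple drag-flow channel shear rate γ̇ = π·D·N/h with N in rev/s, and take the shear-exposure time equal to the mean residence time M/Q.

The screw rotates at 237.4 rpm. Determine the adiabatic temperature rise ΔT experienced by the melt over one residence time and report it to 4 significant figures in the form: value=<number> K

value=30.43 K

Convert throughput: Q = 246.4 kg/h = 246.4/3600 = 0.0684444 kg/s
t_res = M / Q_s = 4.08 / 0.0684444 = 59.6104 s
Convert to SI: D = 0.0261 m, h = 0.00753 m, N = 237.4/60 = 3.95667 rev/s
γ̇ = π D N / h = (π)(0.0261)(3.95667) / 0.00753 = 43.0849 s⁻¹
Adiabatic rise: ΔT = η γ̇² t_res / (ρ cp) = 751·(43.0849)²·59.6104 / (1352·2020) = 30.4287 K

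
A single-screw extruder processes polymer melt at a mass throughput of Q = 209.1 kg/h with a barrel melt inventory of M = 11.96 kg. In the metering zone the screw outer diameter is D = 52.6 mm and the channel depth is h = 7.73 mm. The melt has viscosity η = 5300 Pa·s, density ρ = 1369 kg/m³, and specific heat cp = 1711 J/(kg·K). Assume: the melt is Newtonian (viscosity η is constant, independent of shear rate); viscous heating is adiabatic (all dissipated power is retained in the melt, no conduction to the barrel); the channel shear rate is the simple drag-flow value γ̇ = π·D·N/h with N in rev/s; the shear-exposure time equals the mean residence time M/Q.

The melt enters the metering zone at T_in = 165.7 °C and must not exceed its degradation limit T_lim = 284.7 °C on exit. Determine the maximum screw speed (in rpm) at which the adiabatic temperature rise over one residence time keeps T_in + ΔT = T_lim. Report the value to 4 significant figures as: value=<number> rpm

value=44.86 rpm

Convert throughput: Q = 209.1 kg/h = 209.1/3600 = 0.0580833 kg/s
t_res = M / Q_s = 11.96 ÷ 0.0580833 = 205.911 s
Convert to metres: D = 0.0526 m, h = 0.00773 m
Allowable rise: ΔT_a = T_lim − T_in = 284.7 − 165.7 = 119 K
γ̇_max² = ΔT_a·ρ·cp / (η·t_res) = [119 × 1369 × 1711] / [5300 × 205.911] = 255.414 s⁻²
γ̇_max = √255.414 = 15.9817 s⁻¹
Solve γ̇ = πDN/h for N: N_max = γ̇_max·h/(π·D) = 15.9817 × 0.00773 / (π × 0.0526) = 0.747595 rev/s = 44.8557 rpm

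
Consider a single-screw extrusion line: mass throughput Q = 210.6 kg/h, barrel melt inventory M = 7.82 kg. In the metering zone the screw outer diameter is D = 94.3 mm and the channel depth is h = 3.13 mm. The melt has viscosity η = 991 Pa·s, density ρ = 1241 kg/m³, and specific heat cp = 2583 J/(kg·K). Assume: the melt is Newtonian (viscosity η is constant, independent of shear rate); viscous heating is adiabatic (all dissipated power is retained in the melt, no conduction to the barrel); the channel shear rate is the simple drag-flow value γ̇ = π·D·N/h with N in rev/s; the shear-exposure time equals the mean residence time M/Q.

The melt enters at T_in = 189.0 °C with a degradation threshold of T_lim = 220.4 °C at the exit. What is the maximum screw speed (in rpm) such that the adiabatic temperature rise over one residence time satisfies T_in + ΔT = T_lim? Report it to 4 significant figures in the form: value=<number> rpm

Throughput in SI: Q_s = 210.6 kg/h ÷ 3600 s/h = 0.0585 kg/s
t_res = M / Q_s = 7.82 ÷ 0.0585 = 133.675 s
Geometry in SI: D = 94.3 mm → 0.0943 m, h = 3.13 mm → 0.00313 m
Allowable rise: ΔT_a = T_lim − T_in = 220.4 − 189.0 = 31.4 K
Invert ΔT = ηγ̇²t_res/(ρcp) for γ̇: γ̇_max² = ΔT_a ρ cp / (η t_res) = 31.4·1241·2583 / (991·133.675) = 759.804 s⁻²
γ̇_max = sqrt(759.804) = 27.5645 s⁻¹
Solve γ̇ = πDN/h for N: N_max = γ̇_max·h/(π·D) = 27.5645 × 0.00313 / (π × 0.0943) = 0.291228 rev/s = 17.4737 rpm

value=17.47 rpm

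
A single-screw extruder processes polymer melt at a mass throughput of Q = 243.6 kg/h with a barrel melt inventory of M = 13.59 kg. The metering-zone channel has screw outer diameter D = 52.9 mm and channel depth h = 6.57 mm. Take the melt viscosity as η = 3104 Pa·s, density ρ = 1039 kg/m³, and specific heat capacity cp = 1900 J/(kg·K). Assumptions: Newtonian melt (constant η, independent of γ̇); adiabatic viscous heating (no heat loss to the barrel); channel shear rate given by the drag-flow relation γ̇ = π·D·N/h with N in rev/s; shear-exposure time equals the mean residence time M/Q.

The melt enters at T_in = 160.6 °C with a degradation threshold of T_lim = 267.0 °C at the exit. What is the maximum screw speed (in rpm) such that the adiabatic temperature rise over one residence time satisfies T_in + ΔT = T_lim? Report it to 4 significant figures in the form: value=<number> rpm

Throughput in SI: Q_s = 243.6 kg/h ÷ 3600 s/h = 0.0676667 kg/s
t_res = M / Q_s = 13.59 ÷ 0.0676667 = 200.837 s
Convert to metres: D = 0.0529 m, h = 0.00657 m
Allowable rise: ΔT_a = T_lim − T_in = 267.0 − 160.6 = 106.4 K
γ̇_max² = ΔT_a·ρ·cp/(η·t_res) = 106.4·1039·1900/(3104·200.837) = 336.934 s⁻²
γ̇_max = sqrt(336.934) = 18.3558 s⁻¹
N_max = γ̇_max h / (πD) = 18.3558·0.00657/(π·0.0529) = 0.725658 rev/s → ×60 = 43.5395 rpm

value=43.54 rpm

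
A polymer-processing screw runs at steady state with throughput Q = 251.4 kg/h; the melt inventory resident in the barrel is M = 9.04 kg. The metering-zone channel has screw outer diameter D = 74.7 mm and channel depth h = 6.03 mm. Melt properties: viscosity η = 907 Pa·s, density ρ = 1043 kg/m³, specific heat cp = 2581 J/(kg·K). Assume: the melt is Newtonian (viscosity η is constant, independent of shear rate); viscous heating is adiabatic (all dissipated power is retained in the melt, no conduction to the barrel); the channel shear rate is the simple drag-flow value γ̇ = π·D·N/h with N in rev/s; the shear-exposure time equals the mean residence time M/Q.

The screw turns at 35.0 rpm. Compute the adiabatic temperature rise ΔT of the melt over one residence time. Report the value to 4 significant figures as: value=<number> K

Q_s = Q / 3600 = 251.4 / 3600 = 0.0698333 kg/s
t_res = M / Q_s = 9.04 / 0.0698333 = 129.451 s
Geometry in metres: D = 74.7 mm → 0.0747 m, h = 6.03 mm → 0.00603 m; screw speed N = 35.0 rpm = 0.583333 rev/s
γ̇ = π·D·N / h = π · 0.0747 · 0.583333 / 0.00603 = 22.7023 s⁻¹
Adiabatic rise: ΔT = η γ̇² t_res / (ρ cp) = 907·(22.7023)²·129.451 / (1043·2581) = 22.4792 K

value=22.48 K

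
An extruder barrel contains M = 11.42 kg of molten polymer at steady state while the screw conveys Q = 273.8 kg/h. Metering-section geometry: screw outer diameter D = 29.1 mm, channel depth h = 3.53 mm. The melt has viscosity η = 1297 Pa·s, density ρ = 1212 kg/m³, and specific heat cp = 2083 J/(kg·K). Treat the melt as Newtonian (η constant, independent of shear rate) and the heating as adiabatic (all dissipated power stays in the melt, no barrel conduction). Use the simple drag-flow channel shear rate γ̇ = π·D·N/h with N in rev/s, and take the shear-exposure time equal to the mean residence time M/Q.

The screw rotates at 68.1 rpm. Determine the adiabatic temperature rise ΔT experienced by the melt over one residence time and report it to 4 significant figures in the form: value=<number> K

value=66.65 K

Q_s = Q / 3600 = 273.8 / 3600 = 0.0760556 kg/s
Mean residence time: t_res = M/Q_s = 11.42 kg / 0.0760556 kg/s = 150.153 s
Geometry in metres: D = 29.1 mm → 0.0291 m, h = 3.53 mm → 0.00353 m; screw speed N = 68.1 rpm = 1.135 rev/s
γ̇ = π D N / h = (π)(0.0291)(1.135) / 0.00353 = 29.3944 s⁻¹
ΔT = η·γ̇²·t_res / (ρ·cp) = 1297 · (29.3944)² · 150.153 / (1212 · 2083) = 66.6517 K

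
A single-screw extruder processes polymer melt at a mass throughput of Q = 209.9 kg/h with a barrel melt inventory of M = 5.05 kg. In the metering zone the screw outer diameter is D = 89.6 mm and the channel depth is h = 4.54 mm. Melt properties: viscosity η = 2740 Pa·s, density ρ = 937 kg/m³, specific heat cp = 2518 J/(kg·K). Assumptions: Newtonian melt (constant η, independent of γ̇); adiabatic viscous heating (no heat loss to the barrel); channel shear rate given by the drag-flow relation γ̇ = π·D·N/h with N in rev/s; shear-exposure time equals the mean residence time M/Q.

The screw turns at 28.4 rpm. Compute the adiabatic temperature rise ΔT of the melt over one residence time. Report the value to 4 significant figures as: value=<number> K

Convert throughput: Q = 209.9 kg/h = 209.9/3600 = 0.0583056 kg/s
t_res = M / Q_s = 5.05 / 0.0583056 = 86.6127 s
Convert to SI: D = 0.0896 m, h = 0.00454 m, N = 28.4/60 = 0.473333 rev/s
γ̇ = π·D·N / h = π · 0.0896 · 0.473333 / 0.00454 = 29.3474 s⁻¹
ΔT = η·γ̇²·t_res/(ρ·cp) = [2740 × 29.3474² × 86.6127] / [937 × 2518] = 86.6313 K

value=86.63 K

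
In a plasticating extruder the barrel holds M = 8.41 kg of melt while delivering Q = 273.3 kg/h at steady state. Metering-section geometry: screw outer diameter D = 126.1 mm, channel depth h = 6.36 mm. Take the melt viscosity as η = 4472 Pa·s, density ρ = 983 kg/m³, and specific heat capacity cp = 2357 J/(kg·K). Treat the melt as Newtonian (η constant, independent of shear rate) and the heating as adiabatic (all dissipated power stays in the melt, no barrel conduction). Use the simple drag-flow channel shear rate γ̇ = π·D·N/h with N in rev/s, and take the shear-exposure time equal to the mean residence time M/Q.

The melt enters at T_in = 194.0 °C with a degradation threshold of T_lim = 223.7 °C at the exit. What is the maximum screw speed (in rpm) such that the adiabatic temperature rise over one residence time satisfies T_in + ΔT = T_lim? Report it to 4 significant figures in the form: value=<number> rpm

Q_s = Q / 3600 = 273.3 / 3600 = 0.0759167 kg/s
Mean residence time: t_res = M/Q_s = 8.41 kg / 0.0759167 kg/s = 110.779 s
D = 126.1 mm = 0.1261 m;  h = 6.36 mm = 0.00636 m
ΔT_a = T_lim − T_in = 223.7 − 194.0 = 29.7 K
γ̇_max² = ΔT_a·ρ·cp / (η·t_res) = [29.7 × 983 × 2357] / [4472 × 110.779] = 138.902 s⁻²
γ̇_max = √138.902 = 11.7857 s⁻¹
N_max = γ̇_max·h / (π·D) = 11.7857 · 0.00636 / (π · 0.1261) = 0.189211 rev/s = 11.3527 rpm

value=11.35 rpm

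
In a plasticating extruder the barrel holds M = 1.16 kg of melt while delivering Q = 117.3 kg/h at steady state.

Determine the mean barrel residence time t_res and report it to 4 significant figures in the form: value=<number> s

Throughput in SI: Q_s = 117.3 kg/h ÷ 3600 s/h = 0.0325833 kg/s
t_res = M / Q_s = 1.16 / 0.0325833 = 35.601 s

value=35.60 s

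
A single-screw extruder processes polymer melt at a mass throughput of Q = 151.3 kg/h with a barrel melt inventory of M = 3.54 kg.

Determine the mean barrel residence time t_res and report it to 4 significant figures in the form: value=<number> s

value=84.23 s

Q_s = Q / 3600 = 151.3 / 3600 = 0.0420278 kg/s
t_res = M / Q_s = 3.54 / 0.0420278 = 84.23 s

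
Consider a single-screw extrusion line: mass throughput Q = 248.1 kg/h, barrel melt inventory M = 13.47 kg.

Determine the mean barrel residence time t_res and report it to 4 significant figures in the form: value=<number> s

value=195.5 s

Throughput in SI: Q_s = 248.1 kg/h ÷ 3600 s/h = 0.0689167 kg/s
t_res = M / Q_s = 13.47 ÷ 0.0689167 = 195.453 s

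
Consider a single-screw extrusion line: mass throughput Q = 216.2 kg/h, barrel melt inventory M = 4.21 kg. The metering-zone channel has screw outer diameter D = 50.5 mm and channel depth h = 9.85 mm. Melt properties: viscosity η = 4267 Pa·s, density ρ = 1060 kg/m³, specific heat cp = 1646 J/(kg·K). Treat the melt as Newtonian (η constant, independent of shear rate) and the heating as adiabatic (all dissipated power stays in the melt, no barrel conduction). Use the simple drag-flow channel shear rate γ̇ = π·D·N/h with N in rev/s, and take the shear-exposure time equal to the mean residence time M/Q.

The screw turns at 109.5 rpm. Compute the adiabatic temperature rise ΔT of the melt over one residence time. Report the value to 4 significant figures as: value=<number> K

Convert throughput: Q = 216.2 kg/h = 216.2/3600 = 0.0600556 kg/s
t_res = M / Q_s = 4.21 / 0.0600556 = 70.1018 s
D = 50.5 mm = 0.0505 m;  h = 9.85 mm = 0.00985 m;  N = 109.5 rpm / 60 = 1.825 rev/s
γ̇ = π·D·N / h = π · 0.0505 · 1.825 / 0.00985 = 29.3946 s⁻¹
ΔT = η·γ̇²·t_res/(ρ·cp) = [4267 × 29.3946² × 70.1018] / [1060 × 1646] = 148.133 K

value=148.1 K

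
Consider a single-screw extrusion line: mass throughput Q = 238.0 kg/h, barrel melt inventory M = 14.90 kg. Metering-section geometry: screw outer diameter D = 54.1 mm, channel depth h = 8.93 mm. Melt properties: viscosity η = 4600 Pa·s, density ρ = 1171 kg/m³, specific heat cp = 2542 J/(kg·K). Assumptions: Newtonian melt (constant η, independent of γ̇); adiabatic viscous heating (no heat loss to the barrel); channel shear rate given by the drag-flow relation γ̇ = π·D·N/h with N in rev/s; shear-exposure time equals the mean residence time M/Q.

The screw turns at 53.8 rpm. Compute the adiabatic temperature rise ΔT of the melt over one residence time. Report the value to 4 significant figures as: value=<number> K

value=101.4 K

Q_s = Q / 3600 = 238.0 / 3600 = 0.0661111 kg/s
t_res = M / Q_s = 14.90 / 0.0661111 = 225.378 s
D = 54.1 mm = 0.0541 m;  h = 8.93 mm = 0.00893 m;  N = 53.8 rpm / 60 = 0.896667 rev/s
γ̇ = π D N / h = (π)(0.0541)(0.896667) / 0.00893 = 17.0658 s⁻¹
Adiabatic rise: ΔT = η γ̇² t_res / (ρ cp) = 4600·(17.0658)²·225.378 / (1171·2542) = 101.436 K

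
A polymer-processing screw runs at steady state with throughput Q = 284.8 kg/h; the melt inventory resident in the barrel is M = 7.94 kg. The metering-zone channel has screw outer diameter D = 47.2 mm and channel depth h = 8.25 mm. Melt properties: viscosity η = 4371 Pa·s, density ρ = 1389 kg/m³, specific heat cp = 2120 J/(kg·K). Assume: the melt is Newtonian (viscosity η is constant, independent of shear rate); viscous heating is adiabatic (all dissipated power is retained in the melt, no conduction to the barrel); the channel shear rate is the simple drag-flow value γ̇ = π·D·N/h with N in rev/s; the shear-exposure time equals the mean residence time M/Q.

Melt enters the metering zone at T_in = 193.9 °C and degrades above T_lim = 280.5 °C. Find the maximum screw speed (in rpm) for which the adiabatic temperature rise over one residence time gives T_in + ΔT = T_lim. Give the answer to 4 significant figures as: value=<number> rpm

value=80.48 rpm

Q_s = Q / 3600 = 284.8 / 3600 = 0.0791111 kg/s
t_res = M / Q_s = 7.94 / 0.0791111 = 100.365 s
D = 47.2 mm = 0.0472 m;  h = 8.25 mm = 0.00825 m
ΔT_a = T_lim − T_in = 280.5 − 193.9 = 86.6 K
γ̇_max² = ΔT_a·ρ·cp/(η·t_res) = 86.6·1389·2120/(4371·100.365) = 581.289 s⁻²
Take the square root: γ̇_max = √(581.289) = 24.1099 s⁻¹
N_max = γ̇_max h / (πD) = 24.1099·0.00825/(π·0.0472) = 1.3414 rev/s → ×60 = 80.484 rpm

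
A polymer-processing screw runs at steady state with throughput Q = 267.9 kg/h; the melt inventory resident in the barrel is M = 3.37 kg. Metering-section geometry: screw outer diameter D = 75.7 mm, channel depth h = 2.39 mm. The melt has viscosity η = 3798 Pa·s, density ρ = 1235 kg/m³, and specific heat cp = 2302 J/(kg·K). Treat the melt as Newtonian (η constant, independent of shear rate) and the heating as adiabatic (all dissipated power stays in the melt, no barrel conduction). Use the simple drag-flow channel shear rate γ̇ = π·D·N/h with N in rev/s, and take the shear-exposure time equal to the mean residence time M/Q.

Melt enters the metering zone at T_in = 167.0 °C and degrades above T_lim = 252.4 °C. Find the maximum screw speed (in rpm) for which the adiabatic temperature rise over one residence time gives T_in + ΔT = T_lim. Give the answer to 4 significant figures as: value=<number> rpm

value=22.65 rpm

Throughput in SI: Q_s = 267.9 kg/h ÷ 3600 s/h = 0.0744167 kg/s
t_res = M / Q_s = 3.37 / 0.0744167 = 45.2856 s
D = 75.7 mm = 0.0757 m;  h = 2.39 mm = 0.00239 m
ΔT_a = T_lim − T_in = 252.4 − 167.0 = 85.4 K
γ̇_max² = ΔT_a·ρ·cp / (η·t_res) = [85.4 × 1235 × 2302] / [3798 × 45.2856] = 1411.61 s⁻²
Take the square root: γ̇_max = √(1411.61) = 37.5714 s⁻¹
N_max = γ̇_max h / (πD) = 37.5714·0.00239/(π·0.0757) = 0.377581 rev/s → ×60 = 22.6548 rpm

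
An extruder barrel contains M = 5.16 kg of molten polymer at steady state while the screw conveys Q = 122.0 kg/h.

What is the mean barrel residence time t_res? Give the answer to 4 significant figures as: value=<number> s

Convert throughput: Q = 122.0 kg/h = 122.0/3600 = 0.0338889 kg/s
t_res = M / Q_s = 5.16 ÷ 0.0338889 = 152.262 s

value=152.3 s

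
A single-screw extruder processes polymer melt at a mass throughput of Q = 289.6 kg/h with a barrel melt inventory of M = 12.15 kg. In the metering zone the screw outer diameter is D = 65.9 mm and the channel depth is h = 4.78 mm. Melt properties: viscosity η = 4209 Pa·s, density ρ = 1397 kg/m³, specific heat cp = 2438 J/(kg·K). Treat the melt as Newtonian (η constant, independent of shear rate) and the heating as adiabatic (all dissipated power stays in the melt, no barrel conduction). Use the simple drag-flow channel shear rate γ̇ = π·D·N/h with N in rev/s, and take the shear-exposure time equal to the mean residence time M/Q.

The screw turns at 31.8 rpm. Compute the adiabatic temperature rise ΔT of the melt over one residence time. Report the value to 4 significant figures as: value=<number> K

Throughput in SI: Q_s = 289.6 kg/h ÷ 3600 s/h = 0.0804444 kg/s
t_res = M / Q_s = 12.15 / 0.0804444 = 151.036 s
Convert to SI: D = 0.0659 m, h = 0.00478 m, N = 31.8/60 = 0.53 rev/s
Shear rate: γ̇ = πDN/h = π·0.0659·0.53/0.00478 = 22.9553 s⁻¹
Adiabatic rise: ΔT = η γ̇² t_res / (ρ cp) = 4209·(22.9553)²·151.036 / (1397·2438) = 98.3548 K

value=98.35 K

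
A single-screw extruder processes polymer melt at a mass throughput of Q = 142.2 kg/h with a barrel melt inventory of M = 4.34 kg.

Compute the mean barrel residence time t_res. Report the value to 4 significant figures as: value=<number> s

Convert throughput: Q = 142.2 kg/h = 142.2/3600 = 0.0395 kg/s
t_res = M / Q_s = 4.34 / 0.0395 = 109.873 s

value=109.9 s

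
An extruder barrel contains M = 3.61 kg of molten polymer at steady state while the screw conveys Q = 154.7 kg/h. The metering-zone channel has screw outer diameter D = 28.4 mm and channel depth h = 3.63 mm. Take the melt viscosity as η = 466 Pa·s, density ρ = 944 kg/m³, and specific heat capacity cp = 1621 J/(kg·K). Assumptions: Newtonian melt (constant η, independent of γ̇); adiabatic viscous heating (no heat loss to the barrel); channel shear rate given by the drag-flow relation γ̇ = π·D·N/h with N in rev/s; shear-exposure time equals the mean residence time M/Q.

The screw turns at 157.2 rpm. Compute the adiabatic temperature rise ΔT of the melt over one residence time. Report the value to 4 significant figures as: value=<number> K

value=106.1 K

Q_s = Q / 3600 = 154.7 / 3600 = 0.0429722 kg/s
Mean residence time: t_res = M/Q_s = 3.61 kg / 0.0429722 kg/s = 84.0078 s
Convert to SI: D = 0.0284 m, h = 0.00363 m, N = 157.2/60 = 2.62 rev/s
γ̇ = π D N / h = (π)(0.0284)(2.62) / 0.00363 = 64.3966 s⁻¹
Adiabatic rise: ΔT = η γ̇² t_res / (ρ cp) = 466·(64.3966)²·84.0078 / (944·1621) = 106.09 K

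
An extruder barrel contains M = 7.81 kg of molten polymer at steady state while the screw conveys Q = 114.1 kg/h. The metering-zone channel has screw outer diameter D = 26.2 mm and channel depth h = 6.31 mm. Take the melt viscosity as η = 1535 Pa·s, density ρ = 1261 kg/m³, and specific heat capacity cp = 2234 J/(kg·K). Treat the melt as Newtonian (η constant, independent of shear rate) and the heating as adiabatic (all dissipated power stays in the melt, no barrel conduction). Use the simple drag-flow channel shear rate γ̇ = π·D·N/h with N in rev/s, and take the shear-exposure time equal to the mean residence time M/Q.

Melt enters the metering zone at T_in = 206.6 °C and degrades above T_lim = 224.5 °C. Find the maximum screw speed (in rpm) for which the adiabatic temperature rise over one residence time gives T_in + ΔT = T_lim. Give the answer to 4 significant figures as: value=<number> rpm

Convert throughput: Q = 114.1 kg/h = 114.1/3600 = 0.0316944 kg/s
t_res = M / Q_s = 7.81 ÷ 0.0316944 = 246.415 s
Convert to metres: D = 0.0262 m, h = 0.00631 m
ΔT_a = T_lim − T_in = 224.5 °C − 206.6 °C = 17.9 K
Invert ΔT = ηγ̇²t_res/(ρcp) for γ̇: γ̇_max² = ΔT_a ρ cp / (η t_res) = 17.9·1261·2234 / (1535·246.415) = 133.314 s⁻²
γ̇_max = √133.314 = 11.5462 s⁻¹
N_max = γ̇_max h / (πD) = 11.5462·0.00631/(π·0.0262) = 0.885148 rev/s → ×60 = 53.1089 rpm

value=53.11 rpm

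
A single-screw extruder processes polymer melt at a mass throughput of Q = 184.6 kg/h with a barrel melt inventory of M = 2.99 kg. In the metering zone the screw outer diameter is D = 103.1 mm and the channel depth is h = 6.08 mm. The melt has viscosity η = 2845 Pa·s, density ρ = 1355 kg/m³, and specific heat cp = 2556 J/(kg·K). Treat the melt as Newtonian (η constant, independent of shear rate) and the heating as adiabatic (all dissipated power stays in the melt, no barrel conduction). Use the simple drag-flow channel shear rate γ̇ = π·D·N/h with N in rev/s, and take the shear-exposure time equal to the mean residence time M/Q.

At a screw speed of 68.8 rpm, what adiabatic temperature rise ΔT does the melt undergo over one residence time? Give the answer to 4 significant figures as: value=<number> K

value=178.7 K

Throughput in SI: Q_s = 184.6 kg/h ÷ 3600 s/h = 0.0512778 kg/s
Mean residence time: t_res = M/Q_s = 2.99 kg / 0.0512778 kg/s = 58.3099 s
Convert to SI: D = 0.1031 m, h = 0.00608 m, N = 68.8/60 = 1.14667 rev/s
γ̇ = π·D·N / h = π · 0.1031 · 1.14667 / 0.00608 = 61.0861 s⁻¹
ΔT = η·γ̇²·t_res / (ρ·cp) = 2845 · (61.0861)² · 58.3099 / (1355 · 2556) = 178.735 K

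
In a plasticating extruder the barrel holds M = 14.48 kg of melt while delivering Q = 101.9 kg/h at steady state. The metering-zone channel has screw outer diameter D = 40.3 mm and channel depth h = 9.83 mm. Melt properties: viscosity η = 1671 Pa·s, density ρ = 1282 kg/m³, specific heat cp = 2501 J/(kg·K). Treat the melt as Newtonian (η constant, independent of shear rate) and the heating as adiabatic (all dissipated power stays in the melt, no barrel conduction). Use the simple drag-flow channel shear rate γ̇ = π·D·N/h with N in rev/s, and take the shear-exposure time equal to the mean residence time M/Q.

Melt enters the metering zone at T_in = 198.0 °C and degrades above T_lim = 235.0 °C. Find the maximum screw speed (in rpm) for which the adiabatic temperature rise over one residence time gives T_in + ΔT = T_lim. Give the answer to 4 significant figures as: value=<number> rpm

value=54.88 rpm

Convert throughput: Q = 101.9 kg/h = 101.9/3600 = 0.0283056 kg/s
Mean residence time: t_res = M/Q_s = 14.48 kg / 0.0283056 kg/s = 511.56 s
Geometry in SI: D = 40.3 mm → 0.0403 m, h = 9.83 mm → 0.00983 m
ΔT_a = T_lim − T_in = 235.0 °C − 198.0 °C = 37 K
γ̇_max² = ΔT_a·ρ·cp / (η·t_res) = [37 × 1282 × 2501] / [1671 × 511.56] = 138.781 s⁻²
γ̇_max = √138.781 = 11.7805 s⁻¹
N_max = γ̇_max·h / (π·D) = 11.7805 · 0.00983 / (π · 0.0403) = 0.914668 rev/s = 54.8801 rpm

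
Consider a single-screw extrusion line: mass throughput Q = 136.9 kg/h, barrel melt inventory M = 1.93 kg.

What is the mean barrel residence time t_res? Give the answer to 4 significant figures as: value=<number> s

value=50.75 s

Convert throughput: Q = 136.9 kg/h = 136.9/3600 = 0.0380278 kg/s
Mean residence time: t_res = M/Q_s = 1.93 kg / 0.0380278 kg/s = 50.7524 s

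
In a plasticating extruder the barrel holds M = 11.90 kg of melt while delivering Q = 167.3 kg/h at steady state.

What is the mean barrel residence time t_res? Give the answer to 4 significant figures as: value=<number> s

value=256.1 s

Convert throughput: Q = 167.3 kg/h = 167.3/3600 = 0.0464722 kg/s
t_res = M / Q_s = 11.90 ÷ 0.0464722 = 256.067 s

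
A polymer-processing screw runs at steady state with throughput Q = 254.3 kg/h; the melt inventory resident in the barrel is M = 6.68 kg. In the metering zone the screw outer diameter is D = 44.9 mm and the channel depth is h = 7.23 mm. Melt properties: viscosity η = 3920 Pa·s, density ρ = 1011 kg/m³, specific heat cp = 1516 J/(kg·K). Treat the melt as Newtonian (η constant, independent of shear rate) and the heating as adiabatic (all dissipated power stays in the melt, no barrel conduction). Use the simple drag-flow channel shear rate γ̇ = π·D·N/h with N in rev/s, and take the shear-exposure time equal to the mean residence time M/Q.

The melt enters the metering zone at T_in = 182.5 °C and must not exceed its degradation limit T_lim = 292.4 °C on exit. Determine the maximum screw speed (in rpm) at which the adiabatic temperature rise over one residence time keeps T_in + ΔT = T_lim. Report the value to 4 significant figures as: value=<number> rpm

Convert throughput: Q = 254.3 kg/h = 254.3/3600 = 0.0706389 kg/s
t_res = M / Q_s = 6.68 ÷ 0.0706389 = 94.5655 s
Convert to metres: D = 0.0449 m, h = 0.00723 m
Allowable rise: ΔT_a = T_lim − T_in = 292.4 − 182.5 = 109.9 K
Invert ΔT = ηγ̇²t_res/(ρcp) for γ̇: γ̇_max² = ΔT_a ρ cp / (η t_res) = 109.9·1011·1516 / (3920·94.5655) = 454.391 s⁻²
γ̇_max = √454.391 = 21.3164 s⁻¹
Solve γ̇ = πDN/h for N: N_max = γ̇_max·h/(π·D) = 21.3164 × 0.00723 / (π × 0.0449) = 1.09259 rev/s = 65.5553 rpm

value=65.56 rpm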